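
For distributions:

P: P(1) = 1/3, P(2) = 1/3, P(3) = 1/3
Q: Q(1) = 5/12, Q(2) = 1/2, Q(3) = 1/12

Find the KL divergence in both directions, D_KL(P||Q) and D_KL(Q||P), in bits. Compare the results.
D_KL(P||Q) = 0.3644 bits, D_KL(Q||P) = 0.2600 bits. D_KL(P||Q) is larger than D_KL(Q||P) by 0.1044 bits; the two directions differ.

D_KL(P||Q) = Σ P(x) log₂(P(x)/Q(x))

Computing term by term:
  P(1)·log₂(P(1)/Q(1)) = (1/3)·log₂((1/3)/(5/12)) = -0.10731
  P(2)·log₂(P(2)/Q(2)) = (1/3)·log₂((1/3)/(1/2)) = -0.19499
  P(3)·log₂(P(3)/Q(3)) = (1/3)·log₂((1/3)/(1/12)) = 0.66667

D_KL(P||Q) = -0.10731 - 0.19499 + 0.66667 = 0.36437 ≈ 0.3644 bits

D_KL(Q||P) = Σ Q(x) log₂(Q(x)/P(x))

Computing term by term:
  Q(1)·log₂(Q(1)/P(1)) = (5/12)·log₂((5/12)/(1/3)) = 0.13414
  Q(2)·log₂(Q(2)/P(2)) = (1/2)·log₂((1/2)/(1/3)) = 0.29248
  Q(3)·log₂(Q(3)/P(3)) = (1/12)·log₂((1/12)/(1/3)) = -0.16667

D_KL(Q||P) = 0.13414 + 0.29248 - 0.16667 = 0.25995 ≈ 0.2600 bits

These are NOT equal (difference: 0.1044 bits). KL divergence is asymmetric: D_KL(P||Q) ≠ D_KL(Q||P) in general.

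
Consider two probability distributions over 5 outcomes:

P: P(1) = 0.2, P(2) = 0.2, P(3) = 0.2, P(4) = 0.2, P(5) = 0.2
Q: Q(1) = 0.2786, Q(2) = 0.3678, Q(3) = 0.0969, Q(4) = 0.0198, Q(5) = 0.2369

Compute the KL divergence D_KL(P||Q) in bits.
0.5561 bits

D_KL(P||Q) = Σ P(x) log₂(P(x)/Q(x))

Computing term by term:
  P(1)·log₂(P(1)/Q(1)) = 0.2·log₂(0.2/0.2786) = -0.09564
  P(2)·log₂(P(2)/Q(2)) = 0.2·log₂(0.2/0.3678) = -0.17578
  P(3)·log₂(P(3)/Q(3)) = 0.2·log₂(0.2/0.0969) = 0.20909
  P(4)·log₂(P(4)/Q(4)) = 0.2·log₂(0.2/0.0198) = 0.66729
  P(5)·log₂(P(5)/Q(5)) = 0.2·log₂(0.2/0.2369) = -0.04886

D_KL(P||Q) = -0.09564 - 0.17578 + 0.20909 + 0.66729 - 0.04886 = 0.55610 ≈ 0.5561 bits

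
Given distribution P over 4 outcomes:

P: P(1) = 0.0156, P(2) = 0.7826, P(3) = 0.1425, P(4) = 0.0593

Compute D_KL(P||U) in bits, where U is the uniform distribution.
0.9873 bits

U(i) = 1/4 for all i

D_KL(P||U) = Σ P(x) log₂(P(x) / (1/4))
           = Σ P(x) log₂(P(x)) + log₂(4)
           = log₂(4) - H(P)

H(P) = -Σ P(x) log₂(P(x)):
  -P(1)·log₂(P(1)) = -(0.0156)·log₂(0.0156) = 0.09364
  -P(2)·log₂(P(2)) = -(0.7826)·log₂(0.7826) = 0.27677
  -P(3)·log₂(P(3)) = -(0.1425)·log₂(0.1425) = 0.40056
  -P(4)·log₂(P(4)) = -(0.0593)·log₂(0.0593) = 0.24170
H(P) = 0.09364 + 0.27677 + 0.40056 + 0.24170 = 1.01267 bits

log₂(4) = 2.00000 bits

D_KL(P||U) = 2.00000 - 1.01267 = 0.98733 ≈ 0.9873 bits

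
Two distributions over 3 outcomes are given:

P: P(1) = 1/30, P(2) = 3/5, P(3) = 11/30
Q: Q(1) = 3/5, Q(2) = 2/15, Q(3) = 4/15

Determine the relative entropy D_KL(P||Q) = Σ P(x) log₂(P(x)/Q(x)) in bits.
1.3314 bits

D_KL(P||Q) = Σ P(x) log₂(P(x)/Q(x))

Computing term by term:
  P(1)·log₂(P(1)/Q(1)) = (1/30)·log₂((1/30)/(3/5)) = -0.13900
  P(2)·log₂(P(2)/Q(2)) = (3/5)·log₂((3/5)/(2/15)) = 1.30196
  P(3)·log₂(P(3)/Q(3)) = (11/30)·log₂((11/30)/(4/15)) = 0.16846

D_KL(P||Q) = -0.13900 + 1.30196 + 0.16846 = 1.33142 ≈ 1.3314 bits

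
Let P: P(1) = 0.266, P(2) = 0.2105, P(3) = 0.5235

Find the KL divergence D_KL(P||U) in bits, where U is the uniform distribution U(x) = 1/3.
0.1147 bits

U(i) = 1/3 for all i

D_KL(P||U) = Σ P(x) log₂(P(x) / (1/3))
           = Σ P(x) log₂(P(x)) + log₂(3)
           = log₂(3) - H(P)

H(P) = -Σ P(x) log₂(P(x)):
  -P(1)·log₂(P(1)) = -(0.266)·log₂(0.266) = 0.50819
  -P(2)·log₂(P(2)) = -(0.2105)·log₂(0.2105) = 0.47323
  -P(3)·log₂(P(3)) = -(0.5235)·log₂(0.5235) = 0.48881
H(P) = 0.50819 + 0.47323 + 0.48881 = 1.47023 bits

log₂(3) = 1.58496 bits

D_KL(P||U) = 1.58496 - 1.47023 = 0.11473 ≈ 0.1147 bits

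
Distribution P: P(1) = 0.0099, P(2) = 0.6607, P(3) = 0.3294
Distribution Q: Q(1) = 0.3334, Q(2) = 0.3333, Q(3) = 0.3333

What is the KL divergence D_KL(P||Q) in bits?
0.5964 bits

D_KL(P||Q) = Σ P(x) log₂(P(x)/Q(x))

Computing term by term:
  P(1)·log₂(P(1)/Q(1)) = 0.0099·log₂(0.0099/0.3334) = -0.05023
  P(2)·log₂(P(2)/Q(2)) = 0.6607·log₂(0.6607/0.3333) = 0.65223
  P(3)·log₂(P(3)/Q(3)) = 0.3294·log₂(0.3294/0.3333) = -0.00559

D_KL(P||Q) = -0.05023 + 0.65223 - 0.00559 = 0.59641 ≈ 0.5964 bits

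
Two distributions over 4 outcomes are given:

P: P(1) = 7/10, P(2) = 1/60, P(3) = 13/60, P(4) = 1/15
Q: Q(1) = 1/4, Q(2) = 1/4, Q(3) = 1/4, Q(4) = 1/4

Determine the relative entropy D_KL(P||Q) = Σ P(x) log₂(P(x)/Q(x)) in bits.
0.8028 bits

D_KL(P||Q) = Σ P(x) log₂(P(x)/Q(x))

Computing term by term:
  P(1)·log₂(P(1)/Q(1)) = (7/10)·log₂((7/10)/(1/4)) = 1.03980
  P(2)·log₂(P(2)/Q(2)) = (1/60)·log₂((1/60)/(1/4)) = -0.06511
  P(3)·log₂(P(3)/Q(3)) = (13/60)·log₂((13/60)/(1/4)) = -0.04473
  P(4)·log₂(P(4)/Q(4)) = (1/15)·log₂((1/15)/(1/4)) = -0.12713

D_KL(P||Q) = 1.03980 - 0.06511 - 0.04473 - 0.12713 = 0.80283 ≈ 0.8028 bits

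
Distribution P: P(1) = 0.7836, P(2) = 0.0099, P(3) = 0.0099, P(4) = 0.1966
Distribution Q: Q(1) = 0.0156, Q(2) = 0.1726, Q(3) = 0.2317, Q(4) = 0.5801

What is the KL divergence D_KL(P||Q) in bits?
4.0350 bits

D_KL(P||Q) = Σ P(x) log₂(P(x)/Q(x))

Computing term by term:
  P(1)·log₂(P(1)/Q(1)) = 0.7836·log₂(0.7836/0.0156) = 4.42773
  P(2)·log₂(P(2)/Q(2)) = 0.0099·log₂(0.0099/0.1726) = -0.04083
  P(3)·log₂(P(3)/Q(3)) = 0.0099·log₂(0.0099/0.2317) = -0.04503
  P(4)·log₂(P(4)/Q(4)) = 0.1966·log₂(0.1966/0.5801) = -0.30690

D_KL(P||Q) = 4.42773 - 0.04083 - 0.04503 - 0.30690 = 4.03497 ≈ 4.0350 bits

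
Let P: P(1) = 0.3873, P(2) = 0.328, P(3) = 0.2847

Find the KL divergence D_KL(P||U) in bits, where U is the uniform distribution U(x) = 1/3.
0.0114 bits

U(i) = 1/3 for all i

D_KL(P||U) = Σ P(x) log₂(P(x) / (1/3))
           = Σ P(x) log₂(P(x)) + log₂(3)
           = log₂(3) - H(P)

H(P) = -Σ P(x) log₂(P(x)):
  -P(1)·log₂(P(1)) = -(0.3873)·log₂(0.3873) = 0.53001
  -P(2)·log₂(P(2)) = -(0.328)·log₂(0.328) = 0.52750
  -P(3)·log₂(P(3)) = -(0.2847)·log₂(0.2847) = 0.51601
H(P) = 0.53001 + 0.52750 + 0.51601 = 1.57352 bits

log₂(3) = 1.58496 bits

D_KL(P||U) = 1.58496 - 1.57352 = 0.01144 ≈ 0.0114 bits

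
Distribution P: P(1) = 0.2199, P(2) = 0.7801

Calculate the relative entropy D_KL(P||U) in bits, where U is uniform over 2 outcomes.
0.2400 bits

U(i) = 1/2 for all i

D_KL(P||U) = Σ P(x) log₂(P(x) / (1/2))
           = Σ P(x) log₂(P(x)) + log₂(2)
           = log₂(2) - H(P)

H(P) = -Σ P(x) log₂(P(x)):
  -P(1)·log₂(P(1)) = -(0.2199)·log₂(0.2199) = 0.48050
  -P(2)·log₂(P(2)) = -(0.7801)·log₂(0.7801) = 0.27949
H(P) = 0.48050 + 0.27949 = 0.75999 bits

log₂(2) = 1.00000 bits

D_KL(P||U) = 1.00000 - 0.75999 = 0.24001 ≈ 0.2400 bits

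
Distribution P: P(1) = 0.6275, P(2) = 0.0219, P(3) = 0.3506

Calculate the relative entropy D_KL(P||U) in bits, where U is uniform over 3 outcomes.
0.5122 bits

U(i) = 1/3 for all i

D_KL(P||U) = Σ P(x) log₂(P(x) / (1/3))
           = Σ P(x) log₂(P(x)) + log₂(3)
           = log₂(3) - H(P)

H(P) = -Σ P(x) log₂(P(x)):
  -P(1)·log₂(P(1)) = -(0.6275)·log₂(0.6275) = 0.42188
  -P(2)·log₂(P(2)) = -(0.0219)·log₂(0.0219) = 0.12073
  -P(3)·log₂(P(3)) = -(0.3506)·log₂(0.3506) = 0.53014
H(P) = 0.42188 + 0.12073 + 0.53014 = 1.07275 bits

log₂(3) = 1.58496 bits

D_KL(P||U) = 1.58496 - 1.07275 = 0.51221 ≈ 0.5122 bits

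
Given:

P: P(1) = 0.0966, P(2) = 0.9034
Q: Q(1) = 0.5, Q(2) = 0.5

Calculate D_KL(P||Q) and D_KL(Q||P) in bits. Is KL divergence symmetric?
D_KL(P||Q) = 0.5419 bits, D_KL(Q||P) = 0.7592 bits. No, KL divergence is not symmetric.

D_KL(P||Q) = Σ P(x) log₂(P(x)/Q(x))

Computing term by term:
  P(1)·log₂(P(1)/Q(1)) = 0.0966·log₂(0.0966/0.5) = -0.22912
  P(2)·log₂(P(2)/Q(2)) = 0.9034·log₂(0.9034/0.5) = 0.77099

D_KL(P||Q) = -0.22912 + 0.77099 = 0.54187 ≈ 0.5419 bits

D_KL(Q||P) = Σ Q(x) log₂(Q(x)/P(x))

Computing term by term:
  Q(1)·log₂(Q(1)/P(1)) = 0.5·log₂(0.5/0.0966) = 1.18592
  Q(2)·log₂(Q(2)/P(2)) = 0.5·log₂(0.5/0.9034) = -0.42672

D_KL(Q||P) = 1.18592 - 0.42672 = 0.75920 ≈ 0.7592 bits

These are NOT equal (difference: 0.2173 bits). KL divergence is asymmetric: D_KL(P||Q) ≠ D_KL(Q||P) in general.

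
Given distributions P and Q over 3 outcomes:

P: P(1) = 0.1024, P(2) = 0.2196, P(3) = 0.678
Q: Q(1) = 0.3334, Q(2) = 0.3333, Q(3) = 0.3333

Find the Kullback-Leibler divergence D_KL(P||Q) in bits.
0.3880 bits

D_KL(P||Q) = Σ P(x) log₂(P(x)/Q(x))

Computing term by term:
  P(1)·log₂(P(1)/Q(1)) = 0.1024·log₂(0.1024/0.3334) = -0.17439
  P(2)·log₂(P(2)/Q(2)) = 0.2196·log₂(0.2196/0.3333) = -0.13219
  P(3)·log₂(P(3)/Q(3)) = 0.678·log₂(0.678/0.3333) = 0.69459

D_KL(P||Q) = -0.17439 - 0.13219 + 0.69459 = 0.38801 ≈ 0.3880 bits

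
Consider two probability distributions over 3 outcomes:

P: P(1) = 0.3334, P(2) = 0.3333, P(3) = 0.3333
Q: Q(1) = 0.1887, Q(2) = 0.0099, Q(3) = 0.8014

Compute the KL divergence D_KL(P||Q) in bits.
1.5428 bits

D_KL(P||Q) = Σ P(x) log₂(P(x)/Q(x))

Computing term by term:
  P(1)·log₂(P(1)/Q(1)) = 0.3334·log₂(0.3334/0.1887) = 0.27377
  P(2)·log₂(P(2)/Q(2)) = 0.3333·log₂(0.3333/0.0099) = 1.69091
  P(3)·log₂(P(3)/Q(3)) = 0.3333·log₂(0.3333/0.8014) = -0.42186

D_KL(P||Q) = 0.27377 + 1.69091 - 0.42186 = 1.54282 ≈ 1.5428 bits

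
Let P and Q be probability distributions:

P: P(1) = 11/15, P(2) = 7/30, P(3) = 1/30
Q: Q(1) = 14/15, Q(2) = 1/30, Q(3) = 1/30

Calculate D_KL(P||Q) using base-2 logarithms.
0.3999 bits

D_KL(P||Q) = Σ P(x) log₂(P(x)/Q(x))

Computing term by term:
  P(1)·log₂(P(1)/Q(1)) = (11/15)·log₂((11/15)/(14/15)) = -0.25514
  P(2)·log₂(P(2)/Q(2)) = (7/30)·log₂((7/30)/(1/30)) = 0.65505
  P(3)·log₂(P(3)/Q(3)) = (1/30)·log₂((1/30)/(1/30)) = 0.00000

D_KL(P||Q) = -0.25514 + 0.65505 + 0.00000 = 0.39991 ≈ 0.3999 bits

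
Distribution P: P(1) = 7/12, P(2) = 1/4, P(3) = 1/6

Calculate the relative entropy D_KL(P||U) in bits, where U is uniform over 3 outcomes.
0.2005 bits

U(i) = 1/3 for all i

D_KL(P||U) = Σ P(x) log₂(P(x) / (1/3))
           = Σ P(x) log₂(P(x)) + log₂(3)
           = log₂(3) - H(P)

H(P) = -Σ P(x) log₂(P(x)):
  -P(1)·log₂(P(1)) = -(7/12)·log₂(7/12) = 0.45360
  -P(2)·log₂(P(2)) = -(1/4)·log₂(1/4) = 0.50000
  -P(3)·log₂(P(3)) = -(1/6)·log₂(1/6) = 0.43083
H(P) = 0.45360 + 0.50000 + 0.43083 = 1.38443 bits

log₂(3) = 1.58496 bits

D_KL(P||U) = 1.58496 - 1.38443 = 0.20053 ≈ 0.2005 bits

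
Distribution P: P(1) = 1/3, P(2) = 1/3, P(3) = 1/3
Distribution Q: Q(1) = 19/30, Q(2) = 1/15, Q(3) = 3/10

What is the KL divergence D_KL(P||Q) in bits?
0.5160 bits

D_KL(P||Q) = Σ P(x) log₂(P(x)/Q(x))

Computing term by term:
  P(1)·log₂(P(1)/Q(1)) = (1/3)·log₂((1/3)/(19/30)) = -0.30867
  P(2)·log₂(P(2)/Q(2)) = (1/3)·log₂((1/3)/(1/15)) = 0.77398
  P(3)·log₂(P(3)/Q(3)) = (1/3)·log₂((1/3)/(3/10)) = 0.05067

D_KL(P||Q) = -0.30867 + 0.77398 + 0.05067 = 0.51598 ≈ 0.5160 bits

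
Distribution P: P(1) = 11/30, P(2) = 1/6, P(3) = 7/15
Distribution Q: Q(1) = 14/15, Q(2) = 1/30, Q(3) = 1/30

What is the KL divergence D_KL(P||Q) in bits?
1.6695 bits

D_KL(P||Q) = Σ P(x) log₂(P(x)/Q(x))

Computing term by term:
  P(1)·log₂(P(1)/Q(1)) = (11/30)·log₂((11/30)/(14/15)) = -0.49424
  P(2)·log₂(P(2)/Q(2)) = (1/6)·log₂((1/6)/(1/30)) = 0.38699
  P(3)·log₂(P(3)/Q(3)) = (7/15)·log₂((7/15)/(1/30)) = 1.77677

D_KL(P||Q) = -0.49424 + 0.38699 + 1.77677 = 1.66952 ≈ 1.6695 bits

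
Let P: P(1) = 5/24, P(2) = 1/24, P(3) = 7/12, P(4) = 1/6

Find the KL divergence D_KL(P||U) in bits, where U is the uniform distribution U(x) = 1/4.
0.4531 bits

U(i) = 1/4 for all i

D_KL(P||U) = Σ P(x) log₂(P(x) / (1/4))
           = Σ P(x) log₂(P(x)) + log₂(4)
           = log₂(4) - H(P)

H(P) = -Σ P(x) log₂(P(x)):
  -P(1)·log₂(P(1)) = -(5/24)·log₂(5/24) = 0.47147
  -P(2)·log₂(P(2)) = -(1/24)·log₂(1/24) = 0.19104
  -P(3)·log₂(P(3)) = -(7/12)·log₂(7/12) = 0.45360
  -P(4)·log₂(P(4)) = -(1/6)·log₂(1/6) = 0.43083
H(P) = 0.47147 + 0.19104 + 0.45360 + 0.43083 = 1.54694 bits

log₂(4) = 2.00000 bits

D_KL(P||U) = 2.00000 - 1.54694 = 0.45306 ≈ 0.4531 bits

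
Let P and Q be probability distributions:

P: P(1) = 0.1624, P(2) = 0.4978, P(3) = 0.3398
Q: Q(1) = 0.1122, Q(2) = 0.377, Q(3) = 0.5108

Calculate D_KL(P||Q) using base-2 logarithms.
0.0864 bits

D_KL(P||Q) = Σ P(x) log₂(P(x)/Q(x))

Computing term by term:
  P(1)·log₂(P(1)/Q(1)) = 0.1624·log₂(0.1624/0.1122) = 0.08664
  P(2)·log₂(P(2)/Q(2)) = 0.4978·log₂(0.4978/0.377) = 0.19962
  P(3)·log₂(P(3)/Q(3)) = 0.3398·log₂(0.3398/0.5108) = -0.19983

D_KL(P||Q) = 0.08664 + 0.19962 - 0.19983 = 0.08643 ≈ 0.0864 bits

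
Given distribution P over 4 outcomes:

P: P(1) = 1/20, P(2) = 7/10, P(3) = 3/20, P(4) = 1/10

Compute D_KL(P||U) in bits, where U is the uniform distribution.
0.6810 bits

U(i) = 1/4 for all i

D_KL(P||U) = Σ P(x) log₂(P(x) / (1/4))
           = Σ P(x) log₂(P(x)) + log₂(4)
           = log₂(4) - H(P)

H(P) = -Σ P(x) log₂(P(x)):
  -P(1)·log₂(P(1)) = -(1/20)·log₂(1/20) = 0.21610
  -P(2)·log₂(P(2)) = -(7/10)·log₂(7/10) = 0.36020
  -P(3)·log₂(P(3)) = -(3/20)·log₂(3/20) = 0.41054
  -P(4)·log₂(P(4)) = -(1/10)·log₂(1/10) = 0.33219
H(P) = 0.21610 + 0.36020 + 0.41054 + 0.33219 = 1.31903 bits

log₂(4) = 2.00000 bits

D_KL(P||U) = 2.00000 - 1.31903 = 0.68097 ≈ 0.6810 bits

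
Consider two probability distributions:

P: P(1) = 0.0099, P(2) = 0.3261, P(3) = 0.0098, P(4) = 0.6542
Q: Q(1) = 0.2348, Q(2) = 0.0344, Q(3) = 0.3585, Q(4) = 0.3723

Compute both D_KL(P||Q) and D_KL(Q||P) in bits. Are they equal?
D_KL(P||Q) = 1.4941 bits, D_KL(Q||P) = 2.5198 bits. No, they are not equal.

D_KL(P||Q) = Σ P(x) log₂(P(x)/Q(x))

Computing term by term:
  P(1)·log₂(P(1)/Q(1)) = 0.0099·log₂(0.0099/0.2348) = -0.04522
  P(2)·log₂(P(2)/Q(2)) = 0.3261·log₂(0.3261/0.0344) = 1.05814
  P(3)·log₂(P(3)/Q(3)) = 0.0098·log₂(0.0098/0.3585) = -0.05089
  P(4)·log₂(P(4)/Q(4)) = 0.6542·log₂(0.6542/0.3723) = 0.53204

D_KL(P||Q) = -0.04522 + 1.05814 - 0.05089 + 0.53204 = 1.49407 ≈ 1.4941 bits

D_KL(Q||P) = Σ Q(x) log₂(Q(x)/P(x))

Computing term by term:
  Q(1)·log₂(Q(1)/P(1)) = 0.2348·log₂(0.2348/0.0099) = 1.07253
  Q(2)·log₂(Q(2)/P(2)) = 0.0344·log₂(0.0344/0.3261) = -0.11162
  Q(3)·log₂(Q(3)/P(3)) = 0.3585·log₂(0.3585/0.0098) = 1.86171
  Q(4)·log₂(Q(4)/P(4)) = 0.3723·log₂(0.3723/0.6542) = -0.30278

D_KL(Q||P) = 1.07253 - 0.11162 + 1.86171 - 0.30278 = 2.51984 ≈ 2.5198 bits

These are NOT equal (difference: 1.0257 bits). KL divergence is asymmetric: D_KL(P||Q) ≠ D_KL(Q||P) in general.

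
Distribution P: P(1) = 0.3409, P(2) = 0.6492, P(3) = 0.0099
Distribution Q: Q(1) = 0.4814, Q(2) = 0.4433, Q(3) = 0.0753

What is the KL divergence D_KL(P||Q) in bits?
0.1586 bits

D_KL(P||Q) = Σ P(x) log₂(P(x)/Q(x))

Computing term by term:
  P(1)·log₂(P(1)/Q(1)) = 0.3409·log₂(0.3409/0.4814) = -0.16973
  P(2)·log₂(P(2)/Q(2)) = 0.6492·log₂(0.6492/0.4433) = 0.35731
  P(3)·log₂(P(3)/Q(3)) = 0.0099·log₂(0.0099/0.0753) = -0.02898

D_KL(P||Q) = -0.16973 + 0.35731 - 0.02898 = 0.15860 ≈ 0.1586 bits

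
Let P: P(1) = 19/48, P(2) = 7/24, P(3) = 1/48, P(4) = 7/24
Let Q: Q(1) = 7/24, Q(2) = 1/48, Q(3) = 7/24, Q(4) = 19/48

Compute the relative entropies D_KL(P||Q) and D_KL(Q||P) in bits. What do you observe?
D_KL(P||Q) = 1.0771 bits, D_KL(Q||P) = 1.0771 bits. The two directions give the same value here, because Q is a self-inverse relabeling of P; in general KL divergence is asymmetric.

D_KL(P||Q) = Σ P(x) log₂(P(x)/Q(x))

Computing term by term:
  P(1)·log₂(P(1)/Q(1)) = (19/48)·log₂((19/48)/(7/24)) = 0.17439
  P(2)·log₂(P(2)/Q(2)) = (7/24)·log₂((7/24)/(1/48)) = 1.11048
  P(3)·log₂(P(3)/Q(3)) = (1/48)·log₂((1/48)/(7/24)) = -0.07932
  P(4)·log₂(P(4)/Q(4)) = (7/24)·log₂((7/24)/(19/48)) = -0.12850

D_KL(P||Q) = 0.17439 + 1.11048 - 0.07932 - 0.12850 = 1.07705 ≈ 1.0771 bits

D_KL(Q||P) = Σ Q(x) log₂(Q(x)/P(x))

Computing term by term:
  Q(1)·log₂(Q(1)/P(1)) = (7/24)·log₂((7/24)/(19/48)) = -0.12850
  Q(2)·log₂(Q(2)/P(2)) = (1/48)·log₂((1/48)/(7/24)) = -0.07932
  Q(3)·log₂(Q(3)/P(3)) = (7/24)·log₂((7/24)/(1/48)) = 1.11048
  Q(4)·log₂(Q(4)/P(4)) = (19/48)·log₂((19/48)/(7/24)) = 0.17439

D_KL(Q||P) = -0.12850 - 0.07932 + 1.11048 + 0.17439 = 1.07705 ≈ 1.0771 bits

These ARE equal here. Q is P with outcomes relabeled (Q(1) = P(4), Q(2) = P(3), Q(3) = P(2), Q(4) = P(1)) by a relabeling that is its own inverse, so the two sums contain exactly the same terms in a different order. This is a special case — KL divergence is not symmetric in general: D_KL(P||Q) ≠ D_KL(Q||P) for most P, Q.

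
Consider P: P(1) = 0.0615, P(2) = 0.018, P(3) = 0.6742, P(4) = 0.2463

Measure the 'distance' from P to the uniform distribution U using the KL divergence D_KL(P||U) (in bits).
0.7669 bits

U(i) = 1/4 for all i

D_KL(P||U) = Σ P(x) log₂(P(x) / (1/4))
           = Σ P(x) log₂(P(x)) + log₂(4)
           = log₂(4) - H(P)

H(P) = -Σ P(x) log₂(P(x)):
  -P(1)·log₂(P(1)) = -(0.0615)·log₂(0.0615) = 0.24743
  -P(2)·log₂(P(2)) = -(0.018)·log₂(0.018) = 0.10433
  -P(3)·log₂(P(3)) = -(0.6742)·log₂(0.6742) = 0.38345
  -P(4)·log₂(P(4)) = -(0.2463)·log₂(0.2463) = 0.49790
H(P) = 0.24743 + 0.10433 + 0.38345 + 0.49790 = 1.23311 bits

log₂(4) = 2.00000 bits

D_KL(P||U) = 2.00000 - 1.23311 = 0.76689 ≈ 0.7669 bits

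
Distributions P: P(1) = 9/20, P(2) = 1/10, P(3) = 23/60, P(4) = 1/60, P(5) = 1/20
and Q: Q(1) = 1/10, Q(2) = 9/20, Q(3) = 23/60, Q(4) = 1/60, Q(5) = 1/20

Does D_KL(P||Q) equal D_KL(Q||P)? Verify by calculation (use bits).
D_KL(P||Q) = 0.7595 bits, D_KL(Q||P) = 0.7595 bits. Yes — for this pair D_KL(P||Q) = D_KL(Q||P).

D_KL(P||Q) = Σ P(x) log₂(P(x)/Q(x))

Computing term by term:
  P(1)·log₂(P(1)/Q(1)) = (9/20)·log₂((9/20)/(1/10)) = 0.97647
  P(2)·log₂(P(2)/Q(2)) = (1/10)·log₂((1/10)/(9/20)) = -0.21699
  P(3)·log₂(P(3)/Q(3)) = (23/60)·log₂((23/60)/(23/60)) = 0.00000
  P(4)·log₂(P(4)/Q(4)) = (1/60)·log₂((1/60)/(1/60)) = 0.00000
  P(5)·log₂(P(5)/Q(5)) = (1/20)·log₂((1/20)/(1/20)) = 0.00000

D_KL(P||Q) = 0.97647 - 0.21699 + 0.00000 + 0.00000 + 0.00000 = 0.75948 ≈ 0.7595 bits

D_KL(Q||P) = Σ Q(x) log₂(Q(x)/P(x))

Computing term by term:
  Q(1)·log₂(Q(1)/P(1)) = (1/10)·log₂((1/10)/(9/20)) = -0.21699
  Q(2)·log₂(Q(2)/P(2)) = (9/20)·log₂((9/20)/(1/10)) = 0.97647
  Q(3)·log₂(Q(3)/P(3)) = (23/60)·log₂((23/60)/(23/60)) = 0.00000
  Q(4)·log₂(Q(4)/P(4)) = (1/60)·log₂((1/60)/(1/60)) = 0.00000
  Q(5)·log₂(Q(5)/P(5)) = (1/20)·log₂((1/20)/(1/20)) = 0.00000

D_KL(Q||P) = -0.21699 + 0.97647 + 0.00000 + 0.00000 + 0.00000 = 0.75948 ≈ 0.7595 bits

These ARE equal here. Q is P with outcomes relabeled (Q(1) = P(2), Q(2) = P(1)) by a relabeling that is its own inverse, so the two sums contain exactly the same terms in a different order. This is a special case — KL divergence is not symmetric in general: D_KL(P||Q) ≠ D_KL(Q||P) for most P, Q.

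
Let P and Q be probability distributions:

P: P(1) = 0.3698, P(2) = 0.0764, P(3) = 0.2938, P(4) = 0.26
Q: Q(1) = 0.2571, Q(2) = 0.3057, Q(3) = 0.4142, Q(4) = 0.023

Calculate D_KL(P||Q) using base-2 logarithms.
0.8052 bits

D_KL(P||Q) = Σ P(x) log₂(P(x)/Q(x))

Computing term by term:
  P(1)·log₂(P(1)/Q(1)) = 0.3698·log₂(0.3698/0.2571) = 0.19393
  P(2)·log₂(P(2)/Q(2)) = 0.0764·log₂(0.0764/0.3057) = -0.15284
  P(3)·log₂(P(3)/Q(3)) = 0.2938·log₂(0.2938/0.4142) = -0.14558
  P(4)·log₂(P(4)/Q(4)) = 0.26·log₂(0.26/0.023) = 0.90969

D_KL(P||Q) = 0.19393 - 0.15284 - 0.14558 + 0.90969 = 0.80520 ≈ 0.8052 bits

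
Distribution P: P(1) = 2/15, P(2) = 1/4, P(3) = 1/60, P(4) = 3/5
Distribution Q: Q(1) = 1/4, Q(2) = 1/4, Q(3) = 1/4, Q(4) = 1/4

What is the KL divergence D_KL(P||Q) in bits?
0.5718 bits

D_KL(P||Q) = Σ P(x) log₂(P(x)/Q(x))

Computing term by term:
  P(1)·log₂(P(1)/Q(1)) = (2/15)·log₂((2/15)/(1/4)) = -0.12092
  P(2)·log₂(P(2)/Q(2)) = (1/4)·log₂((1/4)/(1/4)) = 0.00000
  P(3)·log₂(P(3)/Q(3)) = (1/60)·log₂((1/60)/(1/4)) = -0.06511
  P(4)·log₂(P(4)/Q(4)) = (3/5)·log₂((3/5)/(1/4)) = 0.75782

D_KL(P||Q) = -0.12092 + 0.00000 - 0.06511 + 0.75782 = 0.57179 ≈ 0.5718 bits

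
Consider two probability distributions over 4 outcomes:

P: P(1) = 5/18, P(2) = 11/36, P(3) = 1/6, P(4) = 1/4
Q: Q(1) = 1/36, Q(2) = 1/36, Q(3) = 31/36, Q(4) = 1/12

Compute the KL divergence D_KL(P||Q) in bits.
1.9812 bits

D_KL(P||Q) = Σ P(x) log₂(P(x)/Q(x))

Computing term by term:
  P(1)·log₂(P(1)/Q(1)) = (5/18)·log₂((5/18)/(1/36)) = 0.92276
  P(2)·log₂(P(2)/Q(2)) = (11/36)·log₂((11/36)/(1/36)) = 1.05705
  P(3)·log₂(P(3)/Q(3)) = (1/6)·log₂((1/6)/(31/36)) = -0.39487
  P(4)·log₂(P(4)/Q(4)) = (1/4)·log₂((1/4)/(1/12)) = 0.39624

D_KL(P||Q) = 0.92276 + 1.05705 - 0.39487 + 0.39624 = 1.98118 ≈ 1.9812 bits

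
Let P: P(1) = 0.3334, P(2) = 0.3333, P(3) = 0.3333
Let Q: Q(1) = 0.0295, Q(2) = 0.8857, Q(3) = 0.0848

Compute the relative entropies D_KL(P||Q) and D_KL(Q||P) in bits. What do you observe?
D_KL(P||Q) = 1.3546 bits, D_KL(Q||P) = 0.9782 bits. The two directions give different values (D_KL(P||Q) exceeds D_KL(Q||P) by 0.3764 bits): KL divergence is asymmetric.

D_KL(P||Q) = Σ P(x) log₂(P(x)/Q(x))

Computing term by term:
  P(1)·log₂(P(1)/Q(1)) = 0.3334·log₂(0.3334/0.0295) = 1.16639
  P(2)·log₂(P(2)/Q(2)) = 0.3333·log₂(0.3333/0.8857) = -0.46995
  P(3)·log₂(P(3)/Q(3)) = 0.3333·log₂(0.3333/0.0848) = 0.65816

D_KL(P||Q) = 1.16639 - 0.46995 + 0.65816 = 1.35460 ≈ 1.3546 bits

D_KL(Q||P) = Σ Q(x) log₂(Q(x)/P(x))

Computing term by term:
  Q(1)·log₂(Q(1)/P(1)) = 0.0295·log₂(0.0295/0.3334) = -0.10320
  Q(2)·log₂(Q(2)/P(2)) = 0.8857·log₂(0.8857/0.3333) = 1.24883
  Q(3)·log₂(Q(3)/P(3)) = 0.0848·log₂(0.0848/0.3333) = -0.16745

D_KL(Q||P) = -0.10320 + 1.24883 - 0.16745 = 0.97818 ≈ 0.9782 bits

These are NOT equal (difference: 0.3764 bits). KL divergence is asymmetric: D_KL(P||Q) ≠ D_KL(Q||P) in general.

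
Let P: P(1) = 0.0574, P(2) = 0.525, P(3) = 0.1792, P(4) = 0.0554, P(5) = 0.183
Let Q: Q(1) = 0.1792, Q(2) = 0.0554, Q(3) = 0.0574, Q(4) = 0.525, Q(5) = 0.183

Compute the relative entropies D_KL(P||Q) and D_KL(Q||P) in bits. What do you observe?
D_KL(P||Q) = 1.7236 bits, D_KL(Q||P) = 1.7236 bits. The two directions give the same value here, because Q is a self-inverse relabeling of P; in general KL divergence is asymmetric.

D_KL(P||Q) = Σ P(x) log₂(P(x)/Q(x))

Computing term by term:
  P(1)·log₂(P(1)/Q(1)) = 0.0574·log₂(0.0574/0.1792) = -0.09428
  P(2)·log₂(P(2)/Q(2)) = 0.525·log₂(0.525/0.0554) = 1.70329
  P(3)·log₂(P(3)/Q(3)) = 0.1792·log₂(0.1792/0.0574) = 0.29433
  P(4)·log₂(P(4)/Q(4)) = 0.0554·log₂(0.0554/0.525) = -0.17974
  P(5)·log₂(P(5)/Q(5)) = 0.183·log₂(0.183/0.183) = 0.00000

D_KL(P||Q) = -0.09428 + 1.70329 + 0.29433 - 0.17974 + 0.00000 = 1.72360 ≈ 1.7236 bits

D_KL(Q||P) = Σ Q(x) log₂(Q(x)/P(x))

Computing term by term:
  Q(1)·log₂(Q(1)/P(1)) = 0.1792·log₂(0.1792/0.0574) = 0.29433
  Q(2)·log₂(Q(2)/P(2)) = 0.0554·log₂(0.0554/0.525) = -0.17974
  Q(3)·log₂(Q(3)/P(3)) = 0.0574·log₂(0.0574/0.1792) = -0.09428
  Q(4)·log₂(Q(4)/P(4)) = 0.525·log₂(0.525/0.0554) = 1.70329
  Q(5)·log₂(Q(5)/P(5)) = 0.183·log₂(0.183/0.183) = 0.00000

D_KL(Q||P) = 0.29433 - 0.17974 - 0.09428 + 1.70329 + 0.00000 = 1.72360 ≈ 1.7236 bits

These ARE equal here. Q is P with outcomes relabeled (Q(1) = P(3), Q(2) = P(4), Q(3) = P(1), Q(4) = P(2)) by a relabeling that is its own inverse, so the two sums contain exactly the same terms in a different order. This is a special case — KL divergence is not symmetric in general: D_KL(P||Q) ≠ D_KL(Q||P) for most P, Q.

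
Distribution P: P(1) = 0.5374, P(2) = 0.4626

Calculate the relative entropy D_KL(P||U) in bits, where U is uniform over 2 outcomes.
0.0040 bits

U(i) = 1/2 for all i

D_KL(P||U) = Σ P(x) log₂(P(x) / (1/2))
           = Σ P(x) log₂(P(x)) + log₂(2)
           = log₂(2) - H(P)

H(P) = -Σ P(x) log₂(P(x)):
  -P(1)·log₂(P(1)) = -(0.5374)·log₂(0.5374) = 0.48147
  -P(2)·log₂(P(2)) = -(0.4626)·log₂(0.4626) = 0.51449
H(P) = 0.48147 + 0.51449 = 0.99596 bits

log₂(2) = 1.00000 bits

D_KL(P||U) = 1.00000 - 0.99596 = 0.00404 ≈ 0.0040 bits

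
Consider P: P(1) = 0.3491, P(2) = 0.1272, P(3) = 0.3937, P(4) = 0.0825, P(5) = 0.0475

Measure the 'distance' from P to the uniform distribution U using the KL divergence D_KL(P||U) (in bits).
0.3783 bits

U(i) = 1/5 for all i

D_KL(P||U) = Σ P(x) log₂(P(x) / (1/5))
           = Σ P(x) log₂(P(x)) + log₂(5)
           = log₂(5) - H(P)

H(P) = -Σ P(x) log₂(P(x)):
  -P(1)·log₂(P(1)) = -(0.3491)·log₂(0.3491) = 0.53003
  -P(2)·log₂(P(2)) = -(0.1272)·log₂(0.1272) = 0.37840
  -P(3)·log₂(P(3)) = -(0.3937)·log₂(0.3937) = 0.52946
  -P(4)·log₂(P(4)) = -(0.0825)·log₂(0.0825) = 0.29696
  -P(5)·log₂(P(5)) = -(0.0475)·log₂(0.0475) = 0.20881
H(P) = 0.53003 + 0.37840 + 0.52946 + 0.29696 + 0.20881 = 1.94366 bits

log₂(5) = 2.32193 bits

D_KL(P||U) = 2.32193 - 1.94366 = 0.37827 ≈ 0.3783 bits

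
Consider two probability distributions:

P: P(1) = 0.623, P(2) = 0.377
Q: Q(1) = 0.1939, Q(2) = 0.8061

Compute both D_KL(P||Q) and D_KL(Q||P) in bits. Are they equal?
D_KL(P||Q) = 0.6357 bits, D_KL(Q||P) = 0.5573 bits. No, they are not equal.

D_KL(P||Q) = Σ P(x) log₂(P(x)/Q(x))

Computing term by term:
  P(1)·log₂(P(1)/Q(1)) = 0.623·log₂(0.623/0.1939) = 1.04908
  P(2)·log₂(P(2)/Q(2)) = 0.377·log₂(0.377/0.8061) = -0.41334

D_KL(P||Q) = 1.04908 - 0.41334 = 0.63574 ≈ 0.6357 bits

D_KL(Q||P) = Σ Q(x) log₂(Q(x)/P(x))

Computing term by term:
  Q(1)·log₂(Q(1)/P(1)) = 0.1939·log₂(0.1939/0.623) = -0.32651
  Q(2)·log₂(Q(2)/P(2)) = 0.8061·log₂(0.8061/0.377) = 0.88380

D_KL(Q||P) = -0.32651 + 0.88380 = 0.55729 ≈ 0.5573 bits

These are NOT equal (difference: 0.0784 bits). KL divergence is asymmetric: D_KL(P||Q) ≠ D_KL(Q||P) in general.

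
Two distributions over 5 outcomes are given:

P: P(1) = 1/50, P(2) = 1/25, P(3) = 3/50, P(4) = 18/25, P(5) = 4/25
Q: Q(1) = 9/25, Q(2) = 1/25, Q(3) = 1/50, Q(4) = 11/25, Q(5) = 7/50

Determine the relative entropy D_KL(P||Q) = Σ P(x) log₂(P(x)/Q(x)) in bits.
0.5541 bits

D_KL(P||Q) = Σ P(x) log₂(P(x)/Q(x))

Computing term by term:
  P(1)·log₂(P(1)/Q(1)) = (1/50)·log₂((1/50)/(9/25)) = -0.08340
  P(2)·log₂(P(2)/Q(2)) = (1/25)·log₂((1/25)/(1/25)) = 0.00000
  P(3)·log₂(P(3)/Q(3)) = (3/50)·log₂((3/50)/(1/50)) = 0.09510
  P(4)·log₂(P(4)/Q(4)) = (18/25)·log₂((18/25)/(11/25)) = 0.51156
  P(5)·log₂(P(5)/Q(5)) = (4/25)·log₂((4/25)/(7/50)) = 0.03082

D_KL(P||Q) = -0.08340 + 0.00000 + 0.09510 + 0.51156 + 0.03082 = 0.55408 ≈ 0.5541 bits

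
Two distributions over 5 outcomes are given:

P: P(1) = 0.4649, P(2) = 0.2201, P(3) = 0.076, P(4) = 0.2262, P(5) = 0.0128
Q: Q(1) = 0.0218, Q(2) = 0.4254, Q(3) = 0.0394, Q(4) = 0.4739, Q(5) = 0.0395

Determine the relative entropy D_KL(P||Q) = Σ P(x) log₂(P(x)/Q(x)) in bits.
1.6529 bits

D_KL(P||Q) = Σ P(x) log₂(P(x)/Q(x))

Computing term by term:
  P(1)·log₂(P(1)/Q(1)) = 0.4649·log₂(0.4649/0.0218) = 2.05231
  P(2)·log₂(P(2)/Q(2)) = 0.2201·log₂(0.2201/0.4254) = -0.20924
  P(3)·log₂(P(3)/Q(3)) = 0.076·log₂(0.076/0.0394) = 0.07203
  P(4)·log₂(P(4)/Q(4)) = 0.2262·log₂(0.2262/0.4739) = -0.24135
  P(5)·log₂(P(5)/Q(5)) = 0.0128·log₂(0.0128/0.0395) = -0.02081

D_KL(P||Q) = 2.05231 - 0.20924 + 0.07203 - 0.24135 - 0.02081 = 1.65294 ≈ 1.6529 bits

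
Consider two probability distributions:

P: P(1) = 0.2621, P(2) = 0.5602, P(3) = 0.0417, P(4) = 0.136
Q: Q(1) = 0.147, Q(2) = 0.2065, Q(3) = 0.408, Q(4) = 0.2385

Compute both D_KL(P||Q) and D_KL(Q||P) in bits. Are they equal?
D_KL(P||Q) = 0.7778 bits, D_KL(Q||P) = 1.1158 bits. No, they are not equal.

D_KL(P||Q) = Σ P(x) log₂(P(x)/Q(x))

Computing term by term:
  P(1)·log₂(P(1)/Q(1)) = 0.2621·log₂(0.2621/0.147) = 0.21867
  P(2)·log₂(P(2)/Q(2)) = 0.5602·log₂(0.5602/0.2065) = 0.80658
  P(3)·log₂(P(3)/Q(3)) = 0.0417·log₂(0.0417/0.408) = -0.13721
  P(4)·log₂(P(4)/Q(4)) = 0.136·log₂(0.136/0.2385) = -0.11021

D_KL(P||Q) = 0.21867 + 0.80658 - 0.13721 - 0.11021 = 0.77783 ≈ 0.7778 bits

D_KL(Q||P) = Σ Q(x) log₂(Q(x)/P(x))

Computing term by term:
  Q(1)·log₂(Q(1)/P(1)) = 0.147·log₂(0.147/0.2621) = -0.12264
  Q(2)·log₂(Q(2)/P(2)) = 0.2065·log₂(0.2065/0.5602) = -0.29732
  Q(3)·log₂(Q(3)/P(3)) = 0.408·log₂(0.408/0.0417) = 1.34250
  Q(4)·log₂(Q(4)/P(4)) = 0.2385·log₂(0.2385/0.136) = 0.19328

D_KL(Q||P) = -0.12264 - 0.29732 + 1.34250 + 0.19328 = 1.11582 ≈ 1.1158 bits

These are NOT equal (difference: 0.3380 bits). KL divergence is asymmetric: D_KL(P||Q) ≠ D_KL(Q||P) in general.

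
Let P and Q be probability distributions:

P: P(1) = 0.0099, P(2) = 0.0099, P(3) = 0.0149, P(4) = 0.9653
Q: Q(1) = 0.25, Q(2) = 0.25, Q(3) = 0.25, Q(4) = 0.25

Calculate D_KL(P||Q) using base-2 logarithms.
1.7286 bits

D_KL(P||Q) = Σ P(x) log₂(P(x)/Q(x))

Computing term by term:
  P(1)·log₂(P(1)/Q(1)) = 0.0099·log₂(0.0099/0.25) = -0.04612
  P(2)·log₂(P(2)/Q(2)) = 0.0099·log₂(0.0099/0.25) = -0.04612
  P(3)·log₂(P(3)/Q(3)) = 0.0149·log₂(0.0149/0.25) = -0.06062
  P(4)·log₂(P(4)/Q(4)) = 0.9653·log₂(0.9653/0.25) = 1.88142

D_KL(P||Q) = -0.04612 - 0.04612 - 0.06062 + 1.88142 = 1.72856 ≈ 1.7286 bits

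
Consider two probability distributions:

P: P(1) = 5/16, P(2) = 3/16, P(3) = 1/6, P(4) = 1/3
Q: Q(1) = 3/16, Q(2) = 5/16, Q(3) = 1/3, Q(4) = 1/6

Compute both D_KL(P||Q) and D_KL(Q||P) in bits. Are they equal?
D_KL(P||Q) = 0.2588 bits, D_KL(Q||P) = 0.2588 bits. Yes, in this case they are equal (although KL divergence is not symmetric in general).

D_KL(P||Q) = Σ P(x) log₂(P(x)/Q(x))

Computing term by term:
  P(1)·log₂(P(1)/Q(1)) = (5/16)·log₂((5/16)/(3/16)) = 0.23030
  P(2)·log₂(P(2)/Q(2)) = (3/16)·log₂((3/16)/(5/16)) = -0.13818
  P(3)·log₂(P(3)/Q(3)) = (1/6)·log₂((1/6)/(1/3)) = -0.16667
  P(4)·log₂(P(4)/Q(4)) = (1/3)·log₂((1/3)/(1/6)) = 0.33333

D_KL(P||Q) = 0.23030 - 0.13818 - 0.16667 + 0.33333 = 0.25878 ≈ 0.2588 bits

D_KL(Q||P) = Σ Q(x) log₂(Q(x)/P(x))

Computing term by term:
  Q(1)·log₂(Q(1)/P(1)) = (3/16)·log₂((3/16)/(5/16)) = -0.13818
  Q(2)·log₂(Q(2)/P(2)) = (5/16)·log₂((5/16)/(3/16)) = 0.23030
  Q(3)·log₂(Q(3)/P(3)) = (1/3)·log₂((1/3)/(1/6)) = 0.33333
  Q(4)·log₂(Q(4)/P(4)) = (1/6)·log₂((1/6)/(1/3)) = -0.16667

D_KL(Q||P) = -0.13818 + 0.23030 + 0.33333 - 0.16667 = 0.25878 ≈ 0.2588 bits

These ARE equal here. Q is P with outcomes relabeled (Q(1) = P(2), Q(2) = P(1), Q(3) = P(4), Q(4) = P(3)) by a relabeling that is its own inverse, so the two sums contain exactly the same terms in a different order. This is a special case — KL divergence is not symmetric in general: D_KL(P||Q) ≠ D_KL(Q||P) for most P, Q.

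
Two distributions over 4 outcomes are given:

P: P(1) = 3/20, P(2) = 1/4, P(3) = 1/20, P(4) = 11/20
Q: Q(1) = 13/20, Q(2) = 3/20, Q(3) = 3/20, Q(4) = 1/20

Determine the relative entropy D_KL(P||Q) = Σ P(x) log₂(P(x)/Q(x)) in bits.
1.6904 bits

D_KL(P||Q) = Σ P(x) log₂(P(x)/Q(x))

Computing term by term:
  P(1)·log₂(P(1)/Q(1)) = (3/20)·log₂((3/20)/(13/20)) = -0.31732
  P(2)·log₂(P(2)/Q(2)) = (1/4)·log₂((1/4)/(3/20)) = 0.18424
  P(3)·log₂(P(3)/Q(3)) = (1/20)·log₂((1/20)/(3/20)) = -0.07925
  P(4)·log₂(P(4)/Q(4)) = (11/20)·log₂((11/20)/(1/20)) = 1.90269

D_KL(P||Q) = -0.31732 + 0.18424 - 0.07925 + 1.90269 = 1.69036 ≈ 1.6904 bits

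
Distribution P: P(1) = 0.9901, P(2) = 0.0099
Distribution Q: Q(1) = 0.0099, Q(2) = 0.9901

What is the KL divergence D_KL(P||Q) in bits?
6.5125 bits

D_KL(P||Q) = Σ P(x) log₂(P(x)/Q(x))

Computing term by term:
  P(1)·log₂(P(1)/Q(1)) = 0.9901·log₂(0.9901/0.0099) = 6.57823
  P(2)·log₂(P(2)/Q(2)) = 0.0099·log₂(0.0099/0.9901) = -0.06578

D_KL(P||Q) = 6.57823 - 0.06578 = 6.51245 ≈ 6.5125 bits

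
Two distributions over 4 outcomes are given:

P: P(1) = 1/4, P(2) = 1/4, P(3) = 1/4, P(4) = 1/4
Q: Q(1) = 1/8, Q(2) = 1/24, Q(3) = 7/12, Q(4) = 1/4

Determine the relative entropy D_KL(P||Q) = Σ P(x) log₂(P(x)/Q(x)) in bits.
0.5906 bits

D_KL(P||Q) = Σ P(x) log₂(P(x)/Q(x))

Computing term by term:
  P(1)·log₂(P(1)/Q(1)) = (1/4)·log₂((1/4)/(1/8)) = 0.25000
  P(2)·log₂(P(2)/Q(2)) = (1/4)·log₂((1/4)/(1/24)) = 0.64624
  P(3)·log₂(P(3)/Q(3)) = (1/4)·log₂((1/4)/(7/12)) = -0.30560
  P(4)·log₂(P(4)/Q(4)) = (1/4)·log₂((1/4)/(1/4)) = 0.00000

D_KL(P||Q) = 0.25000 + 0.64624 - 0.30560 + 0.00000 = 0.59064 ≈ 0.5906 bits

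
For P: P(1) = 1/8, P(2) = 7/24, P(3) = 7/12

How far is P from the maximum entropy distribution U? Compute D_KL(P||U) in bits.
0.2379 bits

U(i) = 1/3 for all i

D_KL(P||U) = Σ P(x) log₂(P(x) / (1/3))
           = Σ P(x) log₂(P(x)) + log₂(3)
           = log₂(3) - H(P)

H(P) = -Σ P(x) log₂(P(x)):
  -P(1)·log₂(P(1)) = -(1/8)·log₂(1/8) = 0.37500
  -P(2)·log₂(P(2)) = -(7/24)·log₂(7/24) = 0.51847
  -P(3)·log₂(P(3)) = -(7/12)·log₂(7/12) = 0.45360
H(P) = 0.37500 + 0.51847 + 0.45360 = 1.34707 bits

log₂(3) = 1.58496 bits

D_KL(P||U) = 1.58496 - 1.34707 = 0.23789 ≈ 0.2379 bits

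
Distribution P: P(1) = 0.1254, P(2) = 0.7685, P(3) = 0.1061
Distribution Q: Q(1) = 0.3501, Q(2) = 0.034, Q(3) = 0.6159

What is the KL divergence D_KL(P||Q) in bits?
3.0021 bits

D_KL(P||Q) = Σ P(x) log₂(P(x)/Q(x))

Computing term by term:
  P(1)·log₂(P(1)/Q(1)) = 0.1254·log₂(0.1254/0.3501) = -0.18575
  P(2)·log₂(P(2)/Q(2)) = 0.7685·log₂(0.7685/0.034) = 3.45705
  P(3)·log₂(P(3)/Q(3)) = 0.1061·log₂(0.1061/0.6159) = -0.26920

D_KL(P||Q) = -0.18575 + 3.45705 - 0.26920 = 3.00210 ≈ 3.0021 bits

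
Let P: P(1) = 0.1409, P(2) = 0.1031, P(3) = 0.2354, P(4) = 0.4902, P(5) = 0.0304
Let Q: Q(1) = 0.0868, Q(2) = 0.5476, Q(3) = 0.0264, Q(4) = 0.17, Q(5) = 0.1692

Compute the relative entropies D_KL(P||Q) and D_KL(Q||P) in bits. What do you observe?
D_KL(P||Q) = 1.2668 bits, D_KL(Q||P) = 1.3345 bits. The two directions give different values (D_KL(Q||P) exceeds D_KL(P||Q) by 0.0677 bits): KL divergence is asymmetric.

D_KL(P||Q) = Σ P(x) log₂(P(x)/Q(x))

Computing term by term:
  P(1)·log₂(P(1)/Q(1)) = 0.1409·log₂(0.1409/0.0868) = 0.09848
  P(2)·log₂(P(2)/Q(2)) = 0.1031·log₂(0.1031/0.5476) = -0.24838
  P(3)·log₂(P(3)/Q(3)) = 0.2354·log₂(0.2354/0.0264) = 0.74304
  P(4)·log₂(P(4)/Q(4)) = 0.4902·log₂(0.4902/0.17) = 0.74895
  P(5)·log₂(P(5)/Q(5)) = 0.0304·log₂(0.0304/0.1692) = -0.07529

D_KL(P||Q) = 0.09848 - 0.24838 + 0.74304 + 0.74895 - 0.07529 = 1.26680 ≈ 1.2668 bits

D_KL(Q||P) = Σ Q(x) log₂(Q(x)/P(x))

Computing term by term:
  Q(1)·log₂(Q(1)/P(1)) = 0.0868·log₂(0.0868/0.1409) = -0.06066
  Q(2)·log₂(Q(2)/P(2)) = 0.5476·log₂(0.5476/0.1031) = 1.31921
  Q(3)·log₂(Q(3)/P(3)) = 0.0264·log₂(0.0264/0.2354) = -0.08333
  Q(4)·log₂(Q(4)/P(4)) = 0.17·log₂(0.17/0.4902) = -0.25973
  Q(5)·log₂(Q(5)/P(5)) = 0.1692·log₂(0.1692/0.0304) = 0.41904

D_KL(Q||P) = -0.06066 + 1.31921 - 0.08333 - 0.25973 + 0.41904 = 1.33453 ≈ 1.3345 bits

These are NOT equal (difference: 0.0677 bits). KL divergence is asymmetric: D_KL(P||Q) ≠ D_KL(Q||P) in general.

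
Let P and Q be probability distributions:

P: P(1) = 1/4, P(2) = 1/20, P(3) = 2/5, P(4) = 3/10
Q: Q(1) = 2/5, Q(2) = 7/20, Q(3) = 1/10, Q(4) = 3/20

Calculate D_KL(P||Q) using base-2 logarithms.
0.7901 bits

D_KL(P||Q) = Σ P(x) log₂(P(x)/Q(x))

Computing term by term:
  P(1)·log₂(P(1)/Q(1)) = (1/4)·log₂((1/4)/(2/5)) = -0.16952
  P(2)·log₂(P(2)/Q(2)) = (1/20)·log₂((1/20)/(7/20)) = -0.14037
  P(3)·log₂(P(3)/Q(3)) = (2/5)·log₂((2/5)/(1/10)) = 0.80000
  P(4)·log₂(P(4)/Q(4)) = (3/10)·log₂((3/10)/(3/20)) = 0.30000

D_KL(P||Q) = -0.16952 - 0.14037 + 0.80000 + 0.30000 = 0.79011 ≈ 0.7901 bits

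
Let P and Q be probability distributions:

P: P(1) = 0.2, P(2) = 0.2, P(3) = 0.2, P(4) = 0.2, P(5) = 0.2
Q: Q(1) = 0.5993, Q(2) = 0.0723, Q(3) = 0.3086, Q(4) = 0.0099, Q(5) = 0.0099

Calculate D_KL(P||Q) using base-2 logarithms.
1.5864 bits

D_KL(P||Q) = Σ P(x) log₂(P(x)/Q(x))

Computing term by term:
  P(1)·log₂(P(1)/Q(1)) = 0.2·log₂(0.2/0.5993) = -0.31666
  P(2)·log₂(P(2)/Q(2)) = 0.2·log₂(0.2/0.0723) = 0.29359
  P(3)·log₂(P(3)/Q(3)) = 0.2·log₂(0.2/0.3086) = -0.12515
  P(4)·log₂(P(4)/Q(4)) = 0.2·log₂(0.2/0.0099) = 0.86729
  P(5)·log₂(P(5)/Q(5)) = 0.2·log₂(0.2/0.0099) = 0.86729

D_KL(P||Q) = -0.31666 + 0.29359 - 0.12515 + 0.86729 + 0.86729 = 1.58636 ≈ 1.5864 bits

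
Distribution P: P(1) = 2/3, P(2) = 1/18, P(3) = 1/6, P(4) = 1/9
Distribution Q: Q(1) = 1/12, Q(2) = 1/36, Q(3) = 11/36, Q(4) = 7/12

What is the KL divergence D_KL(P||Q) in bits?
1.6440 bits

D_KL(P||Q) = Σ P(x) log₂(P(x)/Q(x))

Computing term by term:
  P(1)·log₂(P(1)/Q(1)) = (2/3)·log₂((2/3)/(1/12)) = 2.00000
  P(2)·log₂(P(2)/Q(2)) = (1/18)·log₂((1/18)/(1/36)) = 0.05556
  P(3)·log₂(P(3)/Q(3)) = (1/6)·log₂((1/6)/(11/36)) = -0.14574
  P(4)·log₂(P(4)/Q(4)) = (1/9)·log₂((1/9)/(7/12)) = -0.26581

D_KL(P||Q) = 2.00000 + 0.05556 - 0.14574 - 0.26581 = 1.64401 ≈ 1.6440 bits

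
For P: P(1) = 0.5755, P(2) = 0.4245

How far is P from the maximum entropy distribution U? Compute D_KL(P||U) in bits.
0.0165 bits

U(i) = 1/2 for all i

D_KL(P||U) = Σ P(x) log₂(P(x) / (1/2))
           = Σ P(x) log₂(P(x)) + log₂(2)
           = log₂(2) - H(P)

H(P) = -Σ P(x) log₂(P(x)):
  -P(1)·log₂(P(1)) = -(0.5755)·log₂(0.5755) = 0.45874
  -P(2)·log₂(P(2)) = -(0.4245)·log₂(0.4245) = 0.52475
H(P) = 0.45874 + 0.52475 = 0.98349 bits

log₂(2) = 1.00000 bits

D_KL(P||U) = 1.00000 - 0.98349 = 0.01651 ≈ 0.0165 bits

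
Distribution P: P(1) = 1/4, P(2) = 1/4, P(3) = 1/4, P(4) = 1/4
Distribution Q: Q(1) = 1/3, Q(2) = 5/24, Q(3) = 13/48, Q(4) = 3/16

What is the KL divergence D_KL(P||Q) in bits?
0.0369 bits

D_KL(P||Q) = Σ P(x) log₂(P(x)/Q(x))

Computing term by term:
  P(1)·log₂(P(1)/Q(1)) = (1/4)·log₂((1/4)/(1/3)) = -0.10376
  P(2)·log₂(P(2)/Q(2)) = (1/4)·log₂((1/4)/(5/24)) = 0.06576
  P(3)·log₂(P(3)/Q(3)) = (1/4)·log₂((1/4)/(13/48)) = -0.02887
  P(4)·log₂(P(4)/Q(4)) = (1/4)·log₂((1/4)/(3/16)) = 0.10376

D_KL(P||Q) = -0.10376 + 0.06576 - 0.02887 + 0.10376 = 0.03689 ≈ 0.0369 bits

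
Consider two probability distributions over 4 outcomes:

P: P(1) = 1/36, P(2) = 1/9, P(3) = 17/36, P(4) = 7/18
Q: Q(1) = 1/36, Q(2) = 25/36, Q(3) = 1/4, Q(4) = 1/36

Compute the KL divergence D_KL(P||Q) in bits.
1.6202 bits

D_KL(P||Q) = Σ P(x) log₂(P(x)/Q(x))

Computing term by term:
  P(1)·log₂(P(1)/Q(1)) = (1/36)·log₂((1/36)/(1/36)) = 0.00000
  P(2)·log₂(P(2)/Q(2)) = (1/9)·log₂((1/9)/(25/36)) = -0.29376
  P(3)·log₂(P(3)/Q(3)) = (17/36)·log₂((17/36)/(1/4)) = 0.43328
  P(4)·log₂(P(4)/Q(4)) = (7/18)·log₂((7/18)/(1/36)) = 1.48064

D_KL(P||Q) = 0.00000 - 0.29376 + 0.43328 + 1.48064 = 1.62016 ≈ 1.6202 bits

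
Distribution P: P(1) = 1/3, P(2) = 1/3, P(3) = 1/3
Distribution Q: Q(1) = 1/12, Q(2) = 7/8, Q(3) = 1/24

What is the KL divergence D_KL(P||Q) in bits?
1.2026 bits

D_KL(P||Q) = Σ P(x) log₂(P(x)/Q(x))

Computing term by term:
  P(1)·log₂(P(1)/Q(1)) = (1/3)·log₂((1/3)/(1/12)) = 0.66667
  P(2)·log₂(P(2)/Q(2)) = (1/3)·log₂((1/3)/(7/8)) = -0.46411
  P(3)·log₂(P(3)/Q(3)) = (1/3)·log₂((1/3)/(1/24)) = 1.00000

D_KL(P||Q) = 0.66667 - 0.46411 + 1.00000 = 1.20256 ≈ 1.2026 bits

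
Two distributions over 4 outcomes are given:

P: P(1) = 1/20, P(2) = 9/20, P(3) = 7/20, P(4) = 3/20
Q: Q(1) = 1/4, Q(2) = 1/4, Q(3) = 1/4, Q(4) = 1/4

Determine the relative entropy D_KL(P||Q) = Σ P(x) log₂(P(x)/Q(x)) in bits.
0.3249 bits

D_KL(P||Q) = Σ P(x) log₂(P(x)/Q(x))

Computing term by term:
  P(1)·log₂(P(1)/Q(1)) = (1/20)·log₂((1/20)/(1/4)) = -0.11610
  P(2)·log₂(P(2)/Q(2)) = (9/20)·log₂((9/20)/(1/4)) = 0.38160
  P(3)·log₂(P(3)/Q(3)) = (7/20)·log₂((7/20)/(1/4)) = 0.16990
  P(4)·log₂(P(4)/Q(4)) = (3/20)·log₂((3/20)/(1/4)) = -0.11054

D_KL(P||Q) = -0.11610 + 0.38160 + 0.16990 - 0.11054 = 0.32486 ≈ 0.3249 bits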